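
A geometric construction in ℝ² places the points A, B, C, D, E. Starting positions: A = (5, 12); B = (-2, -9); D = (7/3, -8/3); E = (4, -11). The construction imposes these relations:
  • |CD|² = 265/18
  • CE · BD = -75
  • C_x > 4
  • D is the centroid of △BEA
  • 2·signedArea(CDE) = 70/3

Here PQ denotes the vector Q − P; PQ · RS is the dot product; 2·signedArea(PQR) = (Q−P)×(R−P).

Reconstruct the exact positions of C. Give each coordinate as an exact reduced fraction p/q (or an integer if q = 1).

1. C_x = 9/2  [CE · BD = -75 ∩ 2·signedArea(CDE) = 70/3]
2. C_y = 1/2  [CE · BD = -75 ∩ 2·signedArea(CDE) = 70/3]
   → C = (9/2, 1/2)

C = (9/2, 1/2)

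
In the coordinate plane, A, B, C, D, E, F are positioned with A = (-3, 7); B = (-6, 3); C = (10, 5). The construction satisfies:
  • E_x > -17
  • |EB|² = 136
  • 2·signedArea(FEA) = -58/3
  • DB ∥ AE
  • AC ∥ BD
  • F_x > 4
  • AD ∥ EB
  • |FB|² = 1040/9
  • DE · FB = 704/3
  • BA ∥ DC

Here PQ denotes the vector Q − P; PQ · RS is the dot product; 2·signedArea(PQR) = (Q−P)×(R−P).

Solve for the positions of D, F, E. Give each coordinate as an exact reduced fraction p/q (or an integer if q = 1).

D = (7, 1)
E = (-16, 9)
F = (14/3, 13/3)

1. D_x = 7  [BA ∥ DC ∩ AC ∥ BD]
2. D_y = 1  [BA ∥ DC ∩ AC ∥ BD]
   → D = (7, 1)
3. E_x = -16  [AD ∥ EB ∩ DB ∥ AE]
4. E_y = 9  [AD ∥ EB ∩ DB ∥ AE]
   → E = (-16, 9)
5. F_x = 14/3  [2·signedArea(FEA) = -58/3 ∩ DE · FB = 704/3]
6. F_y = 13/3  [2·signedArea(FEA) = -58/3 ∩ DE · FB = 704/3]
   → F = (14/3, 13/3)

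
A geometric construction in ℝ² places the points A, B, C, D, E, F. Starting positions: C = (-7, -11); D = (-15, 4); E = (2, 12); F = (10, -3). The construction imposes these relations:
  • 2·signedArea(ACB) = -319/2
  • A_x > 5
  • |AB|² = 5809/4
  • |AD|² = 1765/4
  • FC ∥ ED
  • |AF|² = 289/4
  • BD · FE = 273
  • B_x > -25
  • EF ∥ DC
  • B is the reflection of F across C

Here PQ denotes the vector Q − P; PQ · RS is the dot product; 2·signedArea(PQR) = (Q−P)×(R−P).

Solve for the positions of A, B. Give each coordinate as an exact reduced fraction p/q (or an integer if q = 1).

A = (6, 9/2)
B = (-24, -19)

1. B_x = -24  [B is the reflection of F across C]
2. B_y = -19  [B is the reflection of F across C]
   → B = (-24, -19)
3. A_x = 6  [line 8·x + -17·y + 57/2 = 0 ∩ |AD|² = 1765/4]
4. A_y = 9/2  [line 8·x + -17·y + 57/2 = 0 ∩ |AD|² = 1765/4]
   → A = (6, 9/2)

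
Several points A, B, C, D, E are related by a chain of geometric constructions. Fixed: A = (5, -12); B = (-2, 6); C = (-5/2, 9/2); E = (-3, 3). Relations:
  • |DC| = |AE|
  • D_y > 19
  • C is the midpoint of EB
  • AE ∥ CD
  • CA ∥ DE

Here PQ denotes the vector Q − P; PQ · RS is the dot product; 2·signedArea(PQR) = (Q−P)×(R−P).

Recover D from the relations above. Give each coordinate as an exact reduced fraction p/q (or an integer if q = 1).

1. D_x = -21/2  [CA ∥ DE ∩ AE ∥ CD]
2. D_y = 39/2  [CA ∥ DE ∩ AE ∥ CD]
   → D = (-21/2, 39/2)

D = (-21/2, 39/2)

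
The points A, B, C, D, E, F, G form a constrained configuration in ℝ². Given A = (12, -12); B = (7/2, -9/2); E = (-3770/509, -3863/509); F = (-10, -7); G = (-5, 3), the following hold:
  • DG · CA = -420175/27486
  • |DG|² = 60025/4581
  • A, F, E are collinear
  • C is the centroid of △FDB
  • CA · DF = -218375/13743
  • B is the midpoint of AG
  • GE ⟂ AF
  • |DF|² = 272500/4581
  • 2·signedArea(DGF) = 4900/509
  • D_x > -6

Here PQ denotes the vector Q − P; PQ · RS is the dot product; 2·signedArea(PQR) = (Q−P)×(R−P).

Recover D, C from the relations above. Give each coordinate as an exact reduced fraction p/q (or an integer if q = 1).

1. D_x = -8860/1527  [line 10·x + -5·y + 28185/509 = 0 ∩ |DF|² = 272500/4581]
2. D_y = -809/1527  [line 10·x + -5·y + 28185/509 = 0 ∩ |DF|² = 272500/4581]
   → D = (-8860/1527, -809/1527)
3. C_x = -37571/9162  [DG · CA = -420175/27486 ∩ C is the centroid of △FDB]
4. C_y = -36739/9162  [DG · CA = -420175/27486 ∩ C is the centroid of △FDB]
   → C = (-37571/9162, -36739/9162)

C = (-37571/9162, -36739/9162)
D = (-8860/1527, -809/1527)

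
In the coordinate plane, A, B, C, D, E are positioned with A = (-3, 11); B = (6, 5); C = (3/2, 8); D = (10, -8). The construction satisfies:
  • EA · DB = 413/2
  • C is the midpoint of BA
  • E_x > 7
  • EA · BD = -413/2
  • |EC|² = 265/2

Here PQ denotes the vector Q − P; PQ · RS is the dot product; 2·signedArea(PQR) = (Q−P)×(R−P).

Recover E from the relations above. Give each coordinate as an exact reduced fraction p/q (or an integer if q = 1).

E = (8, -3/2)

1. E_x = 8  [line 4·x + -13·y + -103/2 = 0 ∩ |EC|² = 265/2]
2. E_y = -3/2  [line 4·x + -13·y + -103/2 = 0 ∩ |EC|² = 265/2]
   → E = (8, -3/2)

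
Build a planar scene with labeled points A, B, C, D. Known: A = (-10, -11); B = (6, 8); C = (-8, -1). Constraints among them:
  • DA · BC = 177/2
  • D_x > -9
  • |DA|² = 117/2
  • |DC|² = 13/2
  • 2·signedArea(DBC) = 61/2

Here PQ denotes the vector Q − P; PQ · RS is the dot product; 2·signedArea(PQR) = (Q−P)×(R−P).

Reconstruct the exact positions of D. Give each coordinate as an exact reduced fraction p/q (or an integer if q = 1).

D = (-17/2, -7/2)

1. D_x = -17/2  [2·signedArea(DBC) = 61/2 ∩ DA · BC = 177/2]
2. D_y = -7/2  [2·signedArea(DBC) = 61/2 ∩ DA · BC = 177/2]
   → D = (-17/2, -7/2)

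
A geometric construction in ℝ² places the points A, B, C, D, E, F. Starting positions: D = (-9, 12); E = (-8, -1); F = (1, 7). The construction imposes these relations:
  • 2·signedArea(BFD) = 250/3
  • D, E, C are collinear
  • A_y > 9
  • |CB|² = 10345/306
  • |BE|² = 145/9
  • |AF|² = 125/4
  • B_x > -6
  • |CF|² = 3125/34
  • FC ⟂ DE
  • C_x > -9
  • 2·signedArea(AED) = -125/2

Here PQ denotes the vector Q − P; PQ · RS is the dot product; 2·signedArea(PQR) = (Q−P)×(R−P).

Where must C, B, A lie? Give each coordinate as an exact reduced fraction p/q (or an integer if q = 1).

A = (-4, 19/2)
B = (-5, 5/3)
C = (-291/34, 213/34)

1. C_x = -291/34  [D, E, C are collinear ∩ FC ⟂ DE]
2. C_y = 213/34  [D, E, C are collinear ∩ FC ⟂ DE]
   → C = (-291/34, 213/34)
3. B_x = -5  [line -5·x + -10·y + -25/3 = 0 ∩ |BE|² = 145/9]
4. B_y = 5/3  [line -5·x + -10·y + -25/3 = 0 ∩ |BE|² = 145/9]
   → B = (-5, 5/3)
5. A_x = -4  [line -13·x + -1·y + -85/2 = 0 ∩ |AF|² = 125/4]
6. A_y = 19/2  [line -13·x + -1·y + -85/2 = 0 ∩ |AF|² = 125/4]
   → A = (-4, 19/2)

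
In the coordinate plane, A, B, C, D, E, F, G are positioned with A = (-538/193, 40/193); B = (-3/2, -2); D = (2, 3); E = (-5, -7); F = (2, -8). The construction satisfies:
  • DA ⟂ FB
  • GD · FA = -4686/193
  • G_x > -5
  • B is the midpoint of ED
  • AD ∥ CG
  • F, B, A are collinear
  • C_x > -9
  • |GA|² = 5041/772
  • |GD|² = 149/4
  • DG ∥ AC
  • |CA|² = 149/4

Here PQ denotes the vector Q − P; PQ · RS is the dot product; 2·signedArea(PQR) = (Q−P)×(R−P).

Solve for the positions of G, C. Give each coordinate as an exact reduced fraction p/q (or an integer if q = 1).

C = (-3421/386, -73/193)
G = (-1573/386, 466/193)

1. G_x = -1573/386  [line 924/193·x + -1584/193·y + 7590/193 = 0 ∩ |GA|² = 5041/772]
2. G_y = 466/193  [line 924/193·x + -1584/193·y + 7590/193 = 0 ∩ |GA|² = 5041/772]
   → G = (-1573/386, 466/193)
3. C_x = -3421/386  [AD ∥ CG ∩ DG ∥ AC]
4. C_y = -73/193  [AD ∥ CG ∩ DG ∥ AC]
   → C = (-3421/386, -73/193)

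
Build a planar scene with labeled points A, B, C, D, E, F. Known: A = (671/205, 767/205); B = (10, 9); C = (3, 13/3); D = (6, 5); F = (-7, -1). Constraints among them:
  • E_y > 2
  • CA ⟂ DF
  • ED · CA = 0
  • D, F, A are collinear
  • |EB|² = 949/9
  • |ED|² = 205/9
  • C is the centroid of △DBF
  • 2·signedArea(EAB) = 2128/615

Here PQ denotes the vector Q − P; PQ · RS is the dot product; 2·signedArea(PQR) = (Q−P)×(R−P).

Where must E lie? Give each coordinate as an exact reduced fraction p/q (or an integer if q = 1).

1. E_x = 5/3  [ED · CA = 0 ∩ 2·signedArea(EAB) = 2128/615]
2. E_y = 3  [ED · CA = 0 ∩ 2·signedArea(EAB) = 2128/615]
   → E = (5/3, 3)

E = (5/3, 3)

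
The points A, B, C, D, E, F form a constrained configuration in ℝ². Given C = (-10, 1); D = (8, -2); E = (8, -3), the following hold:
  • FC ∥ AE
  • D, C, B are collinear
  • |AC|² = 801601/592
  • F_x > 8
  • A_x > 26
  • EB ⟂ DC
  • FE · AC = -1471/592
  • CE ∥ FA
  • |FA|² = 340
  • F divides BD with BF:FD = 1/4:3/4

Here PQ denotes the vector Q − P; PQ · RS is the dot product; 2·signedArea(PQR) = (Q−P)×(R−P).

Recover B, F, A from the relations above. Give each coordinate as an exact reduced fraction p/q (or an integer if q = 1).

1. B_x = 302/37  [D, C, B are collinear ∩ EB ⟂ DC]
2. B_y = -75/37  [D, C, B are collinear ∩ EB ⟂ DC]
   → B = (302/37, -75/37)
3. F_x = 601/74  [F divides BD with BF:FD = 1/4:3/4]
4. F_y = -299/148  [F divides BD with BF:FD = 1/4:3/4]
   → F = (601/74, -299/148)
5. A_x = 1933/74  [FC ∥ AE ∩ CE ∥ FA]
6. A_y = -891/148  [FC ∥ AE ∩ CE ∥ FA]
   → A = (1933/74, -891/148)

A = (1933/74, -891/148)
B = (302/37, -75/37)
F = (601/74, -299/148)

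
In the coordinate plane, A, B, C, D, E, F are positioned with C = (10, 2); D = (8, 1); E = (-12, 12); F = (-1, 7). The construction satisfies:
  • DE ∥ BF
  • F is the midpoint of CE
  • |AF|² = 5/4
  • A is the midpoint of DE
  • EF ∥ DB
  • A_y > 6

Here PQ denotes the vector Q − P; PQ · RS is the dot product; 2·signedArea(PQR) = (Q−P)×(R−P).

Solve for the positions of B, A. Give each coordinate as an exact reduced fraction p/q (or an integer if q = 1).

A = (-2, 13/2)
B = (19, -4)

1. B_x = 19  [DE ∥ BF ∩ EF ∥ DB]
2. B_y = -4  [DE ∥ BF ∩ EF ∥ DB]
   → B = (19, -4)
3. A_x = -2  [A is the midpoint of DE]
4. A_y = 13/2  [A is the midpoint of DE]
   → A = (-2, 13/2)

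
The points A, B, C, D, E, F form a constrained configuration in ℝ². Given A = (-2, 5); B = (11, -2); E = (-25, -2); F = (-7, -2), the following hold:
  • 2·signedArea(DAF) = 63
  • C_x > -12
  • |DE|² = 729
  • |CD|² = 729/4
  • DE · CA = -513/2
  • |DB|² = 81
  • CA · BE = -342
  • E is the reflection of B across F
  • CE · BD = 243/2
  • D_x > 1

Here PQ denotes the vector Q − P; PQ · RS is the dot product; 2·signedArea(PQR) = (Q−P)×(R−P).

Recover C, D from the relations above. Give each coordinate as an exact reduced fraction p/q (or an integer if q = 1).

1. C_x = -23/2  [CA · BE = -342]
2. D_x = 2  [line 7·x + -5·y + -24 = 0 ∩ |DE|² = 729]
3. D_y = -2  [line 7·x + -5·y + -24 = 0 ∩ |DE|² = 729]
   → D = (2, -2)
4. C_y = -2  [|CD|² = 729/4]
   → C = (-23/2, -2)

C = (-23/2, -2)
D = (2, -2)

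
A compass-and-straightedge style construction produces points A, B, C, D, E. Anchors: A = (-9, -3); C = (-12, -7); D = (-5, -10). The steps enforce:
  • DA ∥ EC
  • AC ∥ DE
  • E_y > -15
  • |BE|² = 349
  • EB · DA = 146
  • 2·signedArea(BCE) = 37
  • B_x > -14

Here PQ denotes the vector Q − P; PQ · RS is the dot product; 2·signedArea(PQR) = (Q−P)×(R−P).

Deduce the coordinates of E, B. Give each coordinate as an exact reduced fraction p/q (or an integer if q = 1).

B = (-13, 4)
E = (-8, -14)

1. E_x = -8  [DA ∥ EC ∩ AC ∥ DE]
2. E_y = -14  [DA ∥ EC ∩ AC ∥ DE]
   → E = (-8, -14)
3. B_x = -13  [2·signedArea(BCE) = 37 ∩ EB · DA = 146]
4. B_y = 4  [2·signedArea(BCE) = 37 ∩ EB · DA = 146]
   → B = (-13, 4)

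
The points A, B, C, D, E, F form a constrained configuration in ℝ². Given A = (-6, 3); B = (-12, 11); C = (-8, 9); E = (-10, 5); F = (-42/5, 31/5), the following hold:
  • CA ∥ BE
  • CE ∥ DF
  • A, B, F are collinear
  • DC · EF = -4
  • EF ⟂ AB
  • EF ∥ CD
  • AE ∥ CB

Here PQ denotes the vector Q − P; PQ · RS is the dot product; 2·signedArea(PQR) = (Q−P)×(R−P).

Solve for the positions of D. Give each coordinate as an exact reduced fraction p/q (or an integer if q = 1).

D = (-32/5, 51/5)

1. D_x = -32/5  [CE ∥ DF ∩ EF ∥ CD]
2. D_y = 51/5  [CE ∥ DF ∩ EF ∥ CD]
   → D = (-32/5, 51/5)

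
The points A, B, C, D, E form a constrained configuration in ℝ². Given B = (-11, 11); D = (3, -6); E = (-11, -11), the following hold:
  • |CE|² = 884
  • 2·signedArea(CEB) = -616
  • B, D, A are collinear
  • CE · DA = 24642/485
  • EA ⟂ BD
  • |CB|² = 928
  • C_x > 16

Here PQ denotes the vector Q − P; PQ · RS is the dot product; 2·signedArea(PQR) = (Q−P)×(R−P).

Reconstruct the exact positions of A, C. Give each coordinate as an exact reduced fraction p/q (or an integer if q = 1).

1. A_x = -99/485  [B, D, A are collinear ∩ EA ⟂ BD]
2. A_y = -1023/485  [B, D, A are collinear ∩ EA ⟂ BD]
   → A = (-99/485, -1023/485)
3. C_x = 17  [2·signedArea(CEB) = -616 ∩ CE · DA = 24642/485]
4. C_y = -1  [2·signedArea(CEB) = -616 ∩ CE · DA = 24642/485]
   → C = (17, -1)

A = (-99/485, -1023/485)
C = (17, -1)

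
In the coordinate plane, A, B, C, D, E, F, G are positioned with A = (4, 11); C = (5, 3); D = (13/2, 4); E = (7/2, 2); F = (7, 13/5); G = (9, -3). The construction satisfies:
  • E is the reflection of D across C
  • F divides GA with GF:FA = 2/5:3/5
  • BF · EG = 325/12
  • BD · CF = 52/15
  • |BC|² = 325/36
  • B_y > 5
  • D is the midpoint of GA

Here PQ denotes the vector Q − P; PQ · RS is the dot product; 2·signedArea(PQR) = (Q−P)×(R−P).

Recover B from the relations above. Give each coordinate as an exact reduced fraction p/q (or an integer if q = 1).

B = (31/6, 6)

1. B_x = 31/6  [BD · CF = 52/15 ∩ BF · EG = 325/12]
2. B_y = 6  [BD · CF = 52/15 ∩ BF · EG = 325/12]
   → B = (31/6, 6)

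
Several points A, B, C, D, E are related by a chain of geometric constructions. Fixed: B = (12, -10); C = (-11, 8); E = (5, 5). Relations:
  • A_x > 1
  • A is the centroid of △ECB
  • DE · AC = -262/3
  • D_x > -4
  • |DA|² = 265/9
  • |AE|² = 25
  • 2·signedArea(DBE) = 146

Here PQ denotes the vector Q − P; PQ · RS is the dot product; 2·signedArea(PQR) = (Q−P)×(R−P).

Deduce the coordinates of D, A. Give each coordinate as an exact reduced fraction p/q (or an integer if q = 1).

A = (2, 1)
D = (-10/3, 2)

1. A_x = 2  [A is the centroid of △ECB]
2. A_y = 1  [A is the centroid of △ECB]
   → A = (2, 1)
3. D_x = -10/3  [DE · AC = -262/3 ∩ 2·signedArea(DBE) = 146]
4. D_y = 2  [DE · AC = -262/3 ∩ 2·signedArea(DBE) = 146]
   → D = (-10/3, 2)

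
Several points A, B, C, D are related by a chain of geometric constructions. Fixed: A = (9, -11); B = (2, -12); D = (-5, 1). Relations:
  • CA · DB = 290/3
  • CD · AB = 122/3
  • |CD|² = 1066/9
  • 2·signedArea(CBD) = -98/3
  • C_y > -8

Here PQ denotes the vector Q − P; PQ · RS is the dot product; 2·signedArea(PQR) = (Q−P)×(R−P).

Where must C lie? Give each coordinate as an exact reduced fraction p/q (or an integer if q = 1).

1. C_x = 2  [2·signedArea(CBD) = -98/3 ∩ CD · AB = 122/3]
2. C_y = -22/3  [2·signedArea(CBD) = -98/3 ∩ CD · AB = 122/3]
   → C = (2, -22/3)

C = (2, -22/3)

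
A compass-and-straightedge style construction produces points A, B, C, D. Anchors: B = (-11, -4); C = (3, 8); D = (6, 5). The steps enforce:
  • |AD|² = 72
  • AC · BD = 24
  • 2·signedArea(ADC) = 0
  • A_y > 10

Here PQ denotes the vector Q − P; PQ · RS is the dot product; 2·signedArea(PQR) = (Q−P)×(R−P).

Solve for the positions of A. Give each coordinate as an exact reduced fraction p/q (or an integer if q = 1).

1. A_x = 0  [2·signedArea(ADC) = 0 ∩ AC · BD = 24]
2. A_y = 11  [2·signedArea(ADC) = 0 ∩ AC · BD = 24]
   → A = (0, 11)

A = (0, 11)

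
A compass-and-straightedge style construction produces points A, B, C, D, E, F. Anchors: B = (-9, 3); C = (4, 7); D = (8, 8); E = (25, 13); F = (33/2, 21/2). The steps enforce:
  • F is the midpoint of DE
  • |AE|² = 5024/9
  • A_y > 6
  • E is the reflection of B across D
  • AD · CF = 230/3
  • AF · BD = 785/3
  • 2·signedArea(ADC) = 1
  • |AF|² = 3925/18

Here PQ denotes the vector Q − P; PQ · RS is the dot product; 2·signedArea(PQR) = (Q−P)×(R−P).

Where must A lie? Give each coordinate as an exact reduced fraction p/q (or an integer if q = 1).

A = (7/3, 19/3)

1. A_x = 7/3  [AF · BD = 785/3 ∩ 2·signedArea(ADC) = 1]
2. A_y = 19/3  [AF · BD = 785/3 ∩ 2·signedArea(ADC) = 1]
   → A = (7/3, 19/3)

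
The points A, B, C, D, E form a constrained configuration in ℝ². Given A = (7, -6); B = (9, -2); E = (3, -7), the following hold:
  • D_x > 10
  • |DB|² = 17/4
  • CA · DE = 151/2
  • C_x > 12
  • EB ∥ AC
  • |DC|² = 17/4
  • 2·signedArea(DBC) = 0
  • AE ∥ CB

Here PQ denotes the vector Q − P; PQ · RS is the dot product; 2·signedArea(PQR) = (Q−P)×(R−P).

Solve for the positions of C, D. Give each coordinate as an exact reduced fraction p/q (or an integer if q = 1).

C = (13, -1)
D = (11, -3/2)

1. C_x = 13  [AE ∥ CB ∩ EB ∥ AC]
2. C_y = -1  [AE ∥ CB ∩ EB ∥ AC]
   → C = (13, -1)
3. D_x = 11  [2·signedArea(DBC) = 0 ∩ CA · DE = 151/2]
4. D_y = -3/2  [2·signedArea(DBC) = 0 ∩ CA · DE = 151/2]
   → D = (11, -3/2)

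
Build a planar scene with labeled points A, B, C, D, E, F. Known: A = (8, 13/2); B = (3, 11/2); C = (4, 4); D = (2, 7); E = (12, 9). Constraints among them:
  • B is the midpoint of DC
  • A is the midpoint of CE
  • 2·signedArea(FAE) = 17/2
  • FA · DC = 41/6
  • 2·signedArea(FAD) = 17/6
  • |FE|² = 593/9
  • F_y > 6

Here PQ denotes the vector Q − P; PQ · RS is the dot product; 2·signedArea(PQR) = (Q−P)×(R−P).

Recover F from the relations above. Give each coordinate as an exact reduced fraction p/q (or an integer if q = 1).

1. F_x = 13/3  [2·signedArea(FAE) = 17/2 ∩ FA · DC = 41/6]
2. F_y = 19/3  [2·signedArea(FAE) = 17/2 ∩ FA · DC = 41/6]
   → F = (13/3, 19/3)

F = (13/3, 19/3)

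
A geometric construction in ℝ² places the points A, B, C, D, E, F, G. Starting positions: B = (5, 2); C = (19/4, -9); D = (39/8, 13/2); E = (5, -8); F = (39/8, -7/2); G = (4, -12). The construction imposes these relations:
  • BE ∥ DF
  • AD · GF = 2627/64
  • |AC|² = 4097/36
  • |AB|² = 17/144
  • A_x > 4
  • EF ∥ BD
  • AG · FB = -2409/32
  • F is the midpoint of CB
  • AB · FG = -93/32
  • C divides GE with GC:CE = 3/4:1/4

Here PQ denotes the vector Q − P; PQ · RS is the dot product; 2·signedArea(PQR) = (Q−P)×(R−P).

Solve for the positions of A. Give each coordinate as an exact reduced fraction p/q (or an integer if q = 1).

A = (59/12, 5/3)

1. A_x = 59/12  [AD · GF = 2627/64 ∩ AG · FB = -2409/32]
2. A_y = 5/3  [AD · GF = 2627/64 ∩ AG · FB = -2409/32]
   → A = (59/12, 5/3)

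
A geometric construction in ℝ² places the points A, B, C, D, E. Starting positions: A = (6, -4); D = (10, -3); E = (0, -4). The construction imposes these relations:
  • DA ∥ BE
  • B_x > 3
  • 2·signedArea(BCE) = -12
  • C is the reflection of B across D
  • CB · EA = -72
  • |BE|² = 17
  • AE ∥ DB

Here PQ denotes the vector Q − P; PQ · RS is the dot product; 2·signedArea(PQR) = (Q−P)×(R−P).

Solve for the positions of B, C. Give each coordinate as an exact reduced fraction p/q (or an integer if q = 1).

B = (4, -3)
C = (16, -3)

1. B_x = 4  [DA ∥ BE ∩ AE ∥ DB]
2. B_y = -3  [DA ∥ BE ∩ AE ∥ DB]
   → B = (4, -3)
3. C_x = 16  [C is the reflection of B across D]
4. C_y = -3  [C is the reflection of B across D]
   → C = (16, -3)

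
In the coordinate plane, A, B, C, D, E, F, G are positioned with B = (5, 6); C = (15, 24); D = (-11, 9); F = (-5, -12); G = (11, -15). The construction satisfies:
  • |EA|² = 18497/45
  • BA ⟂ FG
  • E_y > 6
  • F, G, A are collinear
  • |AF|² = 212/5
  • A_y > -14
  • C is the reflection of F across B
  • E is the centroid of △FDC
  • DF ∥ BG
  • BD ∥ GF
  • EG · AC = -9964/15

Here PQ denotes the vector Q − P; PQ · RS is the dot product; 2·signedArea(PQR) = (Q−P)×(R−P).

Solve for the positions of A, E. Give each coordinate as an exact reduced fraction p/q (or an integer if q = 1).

1. A_x = 7/5  [F, G, A are collinear ∩ BA ⟂ FG]
2. A_y = -66/5  [F, G, A are collinear ∩ BA ⟂ FG]
   → A = (7/5, -66/5)
3. E_x = -1/3  [E is the centroid of △FDC]
4. E_y = 7  [E is the centroid of △FDC]
   → E = (-1/3, 7)

A = (7/5, -66/5)
E = (-1/3, 7)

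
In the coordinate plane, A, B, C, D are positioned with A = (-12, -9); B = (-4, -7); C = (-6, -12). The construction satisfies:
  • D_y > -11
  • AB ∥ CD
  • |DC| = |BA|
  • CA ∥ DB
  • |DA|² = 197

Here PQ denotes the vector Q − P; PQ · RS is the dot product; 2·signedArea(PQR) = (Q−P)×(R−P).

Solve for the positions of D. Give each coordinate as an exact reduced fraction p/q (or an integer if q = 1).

D = (2, -10)

1. D_x = 2  [CA ∥ DB ∩ AB ∥ CD]
2. D_y = -10  [CA ∥ DB ∩ AB ∥ CD]
   → D = (2, -10)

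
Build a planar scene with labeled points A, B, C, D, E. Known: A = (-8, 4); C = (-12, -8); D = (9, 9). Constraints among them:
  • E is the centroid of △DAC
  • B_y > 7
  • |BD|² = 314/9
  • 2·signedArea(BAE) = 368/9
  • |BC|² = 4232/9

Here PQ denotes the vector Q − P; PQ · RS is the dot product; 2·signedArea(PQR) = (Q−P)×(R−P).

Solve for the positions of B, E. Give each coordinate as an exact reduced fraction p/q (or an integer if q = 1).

B = (10/3, 22/3)
E = (-11/3, 5/3)

1. E_x = -11/3  [E is the centroid of △DAC]
2. E_y = 5/3  [E is the centroid of △DAC]
   → E = (-11/3, 5/3)
3. B_x = 10/3  [line 7/3·x + 13/3·y + -356/9 = 0 ∩ |BD|² = 314/9]
4. B_y = 22/3  [line 7/3·x + 13/3·y + -356/9 = 0 ∩ |BD|² = 314/9]
   → B = (10/3, 22/3)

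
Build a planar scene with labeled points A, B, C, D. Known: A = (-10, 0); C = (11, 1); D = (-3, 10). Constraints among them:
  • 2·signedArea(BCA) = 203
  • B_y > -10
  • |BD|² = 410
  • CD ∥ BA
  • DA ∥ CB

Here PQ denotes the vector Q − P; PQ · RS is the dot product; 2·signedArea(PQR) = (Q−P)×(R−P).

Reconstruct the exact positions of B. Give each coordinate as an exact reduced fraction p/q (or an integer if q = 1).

B = (4, -9)

1. B_x = 4  [CD ∥ BA ∩ DA ∥ CB]
2. B_y = -9  [CD ∥ BA ∩ DA ∥ CB]
   → B = (4, -9)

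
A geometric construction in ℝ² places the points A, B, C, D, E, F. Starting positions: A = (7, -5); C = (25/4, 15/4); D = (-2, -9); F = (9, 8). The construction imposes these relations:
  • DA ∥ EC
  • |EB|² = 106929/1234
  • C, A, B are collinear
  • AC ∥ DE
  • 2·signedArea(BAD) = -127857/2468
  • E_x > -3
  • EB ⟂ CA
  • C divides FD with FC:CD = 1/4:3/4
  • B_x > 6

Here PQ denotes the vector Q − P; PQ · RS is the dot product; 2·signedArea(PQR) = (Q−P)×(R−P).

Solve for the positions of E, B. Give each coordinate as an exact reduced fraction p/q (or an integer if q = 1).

B = (16103/2468, 1345/2468)
E = (-11/4, -1/4)

1. E_x = -11/4  [DA ∥ EC ∩ AC ∥ DE]
2. E_y = -1/4  [DA ∥ EC ∩ AC ∥ DE]
   → E = (-11/4, -1/4)
3. B_x = 16103/2468  [C, A, B are collinear ∩ EB ⟂ CA]
4. B_y = 1345/2468  [C, A, B are collinear ∩ EB ⟂ CA]
   → B = (16103/2468, 1345/2468)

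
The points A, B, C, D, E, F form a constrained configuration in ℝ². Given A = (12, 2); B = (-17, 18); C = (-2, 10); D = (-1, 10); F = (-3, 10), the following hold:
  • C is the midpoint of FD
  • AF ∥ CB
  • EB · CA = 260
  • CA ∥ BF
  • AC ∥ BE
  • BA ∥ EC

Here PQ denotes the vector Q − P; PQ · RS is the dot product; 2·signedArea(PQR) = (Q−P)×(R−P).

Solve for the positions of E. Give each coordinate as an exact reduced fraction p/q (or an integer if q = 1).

1. E_x = -31  [BA ∥ EC ∩ AC ∥ BE]
2. E_y = 26  [BA ∥ EC ∩ AC ∥ BE]
   → E = (-31, 26)

E = (-31, 26)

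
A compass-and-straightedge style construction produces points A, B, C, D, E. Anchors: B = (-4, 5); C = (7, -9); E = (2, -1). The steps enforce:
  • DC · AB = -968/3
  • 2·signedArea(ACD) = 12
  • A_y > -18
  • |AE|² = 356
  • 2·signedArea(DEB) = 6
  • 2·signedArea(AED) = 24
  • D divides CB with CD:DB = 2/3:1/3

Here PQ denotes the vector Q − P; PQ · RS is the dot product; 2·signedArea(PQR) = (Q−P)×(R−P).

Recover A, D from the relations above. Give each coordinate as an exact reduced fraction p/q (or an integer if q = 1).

1. D_x = -1/3  [D divides CB with CD:DB = 2/3:1/3]
2. D_y = 1/3  [D divides CB with CD:DB = 2/3:1/3]
   → D = (-1/3, 1/3)
3. A_x = 12  [2·signedArea(AED) = 24 ∩ 2·signedArea(ACD) = 12]
4. A_y = -17  [2·signedArea(AED) = 24 ∩ 2·signedArea(ACD) = 12]
   → A = (12, -17)

A = (12, -17)
D = (-1/3, 1/3)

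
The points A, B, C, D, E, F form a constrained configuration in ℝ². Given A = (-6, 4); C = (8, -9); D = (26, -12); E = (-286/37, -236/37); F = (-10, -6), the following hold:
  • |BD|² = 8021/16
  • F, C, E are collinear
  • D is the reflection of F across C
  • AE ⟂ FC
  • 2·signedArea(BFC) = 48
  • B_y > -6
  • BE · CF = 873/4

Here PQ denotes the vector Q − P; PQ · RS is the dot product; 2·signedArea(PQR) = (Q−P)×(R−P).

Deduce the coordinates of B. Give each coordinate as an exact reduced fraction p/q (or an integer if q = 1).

1. B_x = 9/2  [2·signedArea(BFC) = 48 ∩ BE · CF = 873/4]
2. B_y = -23/4  [2·signedArea(BFC) = 48 ∩ BE · CF = 873/4]
   → B = (9/2, -23/4)

B = (9/2, -23/4)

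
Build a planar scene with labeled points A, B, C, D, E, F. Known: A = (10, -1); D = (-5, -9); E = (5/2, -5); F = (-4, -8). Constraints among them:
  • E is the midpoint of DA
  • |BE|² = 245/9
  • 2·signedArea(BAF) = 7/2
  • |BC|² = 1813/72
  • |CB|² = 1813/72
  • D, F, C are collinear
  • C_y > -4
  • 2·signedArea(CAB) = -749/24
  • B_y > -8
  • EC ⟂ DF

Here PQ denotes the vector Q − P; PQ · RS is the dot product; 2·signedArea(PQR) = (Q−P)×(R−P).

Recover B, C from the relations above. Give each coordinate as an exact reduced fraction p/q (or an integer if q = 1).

1. C_x = 3/4  [D, F, C are collinear ∩ EC ⟂ DF]
2. C_y = -13/4  [D, F, C are collinear ∩ EC ⟂ DF]
   → C = (3/4, -13/4)
3. B_x = -13/6  [2·signedArea(BAF) = 7/2 ∩ 2·signedArea(CAB) = -749/24]
4. B_y = -22/3  [2·signedArea(BAF) = 7/2 ∩ 2·signedArea(CAB) = -749/24]
   → B = (-13/6, -22/3)

B = (-13/6, -22/3)
C = (3/4, -13/4)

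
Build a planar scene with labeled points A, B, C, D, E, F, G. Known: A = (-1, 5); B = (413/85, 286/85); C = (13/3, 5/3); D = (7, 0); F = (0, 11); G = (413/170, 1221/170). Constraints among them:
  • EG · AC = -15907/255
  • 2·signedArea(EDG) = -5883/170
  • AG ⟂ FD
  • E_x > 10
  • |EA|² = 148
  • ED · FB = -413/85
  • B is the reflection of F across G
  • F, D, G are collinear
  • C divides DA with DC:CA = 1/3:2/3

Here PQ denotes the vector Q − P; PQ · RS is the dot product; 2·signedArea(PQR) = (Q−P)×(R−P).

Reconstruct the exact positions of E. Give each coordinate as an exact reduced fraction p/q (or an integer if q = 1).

1. E_x = 911/85  [EG · AC = -15907/255 ∩ ED · FB = -413/85]
2. E_y = 147/85  [EG · AC = -15907/255 ∩ ED · FB = -413/85]
   → E = (911/85, 147/85)

E = (911/85, 147/85)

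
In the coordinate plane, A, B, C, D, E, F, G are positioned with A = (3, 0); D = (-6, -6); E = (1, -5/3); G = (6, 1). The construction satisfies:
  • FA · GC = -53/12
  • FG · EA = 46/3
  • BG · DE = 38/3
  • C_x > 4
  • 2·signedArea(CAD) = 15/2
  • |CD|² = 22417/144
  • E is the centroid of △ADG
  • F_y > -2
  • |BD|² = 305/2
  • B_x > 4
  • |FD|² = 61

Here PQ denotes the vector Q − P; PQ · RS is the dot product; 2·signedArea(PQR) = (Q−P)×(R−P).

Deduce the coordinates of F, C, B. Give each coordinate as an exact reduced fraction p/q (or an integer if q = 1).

1. F_x = 0  [line -2·x + -5/3·y + -5/3 = 0 ∩ |FD|² = 61]
2. F_y = -1  [line -2·x + -5/3·y + -5/3 = 0 ∩ |FD|² = 61]
   → F = (0, -1)
3. C_x = 19/4  [2·signedArea(CAD) = 15/2 ∩ FA · GC = -53/12]
4. C_y = 1/3  [2·signedArea(CAD) = 15/2 ∩ FA · GC = -53/12]
   → C = (19/4, 1/3)
5. B_x = 9/2  [line -7·x + -13/3·y + 101/3 = 0 ∩ |BD|² = 305/2]
6. B_y = 1/2  [line -7·x + -13/3·y + 101/3 = 0 ∩ |BD|² = 305/2]
   → B = (9/2, 1/2)

B = (9/2, 1/2)
C = (19/4, 1/3)
F = (0, -1)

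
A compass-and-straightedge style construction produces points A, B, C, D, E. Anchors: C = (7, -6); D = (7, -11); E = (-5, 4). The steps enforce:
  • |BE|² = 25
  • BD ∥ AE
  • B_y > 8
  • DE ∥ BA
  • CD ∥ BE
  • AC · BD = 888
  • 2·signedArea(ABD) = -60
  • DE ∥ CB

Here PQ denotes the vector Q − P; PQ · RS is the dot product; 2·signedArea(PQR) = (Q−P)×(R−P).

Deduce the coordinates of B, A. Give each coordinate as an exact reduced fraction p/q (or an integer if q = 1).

1. B_x = -5  [CD ∥ BE ∩ DE ∥ CB]
2. B_y = 9  [CD ∥ BE ∩ DE ∥ CB]
   → B = (-5, 9)
3. A_x = -17  [BD ∥ AE ∩ DE ∥ BA]
4. A_y = 24  [BD ∥ AE ∩ DE ∥ BA]
   → A = (-17, 24)

A = (-17, 24)
B = (-5, 9)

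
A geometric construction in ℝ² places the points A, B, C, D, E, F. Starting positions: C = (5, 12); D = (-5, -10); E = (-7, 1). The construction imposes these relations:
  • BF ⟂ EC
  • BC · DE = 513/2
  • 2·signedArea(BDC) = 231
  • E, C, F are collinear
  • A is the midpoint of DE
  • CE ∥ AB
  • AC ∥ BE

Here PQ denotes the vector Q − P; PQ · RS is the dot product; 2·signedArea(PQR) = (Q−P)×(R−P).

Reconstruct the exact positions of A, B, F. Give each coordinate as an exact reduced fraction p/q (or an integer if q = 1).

A = (-6, -9/2)
B = (-18, -31/2)
F = (-5617/265, -6367/530)

1. A_x = -6  [A is the midpoint of DE]
2. A_y = -9/2  [A is the midpoint of DE]
   → A = (-6, -9/2)
3. B_x = -18  [AC ∥ BE ∩ CE ∥ AB]
4. B_y = -31/2  [AC ∥ BE ∩ CE ∥ AB]
   → B = (-18, -31/2)
5. F_x = -5617/265  [E, C, F are collinear ∩ BF ⟂ EC]
6. F_y = -6367/530  [E, C, F are collinear ∩ BF ⟂ EC]
   → F = (-5617/265, -6367/530)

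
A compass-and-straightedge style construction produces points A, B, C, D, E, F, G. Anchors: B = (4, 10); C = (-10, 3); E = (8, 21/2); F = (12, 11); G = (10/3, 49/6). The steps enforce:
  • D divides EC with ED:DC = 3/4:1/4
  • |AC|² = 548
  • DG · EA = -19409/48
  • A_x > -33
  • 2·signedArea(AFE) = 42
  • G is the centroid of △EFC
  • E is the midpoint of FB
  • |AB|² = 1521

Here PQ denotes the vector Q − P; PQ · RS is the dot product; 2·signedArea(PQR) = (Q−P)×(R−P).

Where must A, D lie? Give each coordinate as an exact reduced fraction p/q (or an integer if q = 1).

A = (-32, -5)
D = (-11/2, 39/8)

1. D_x = -11/2  [D divides EC with ED:DC = 3/4:1/4]
2. D_y = 39/8  [D divides EC with ED:DC = 3/4:1/4]
   → D = (-11/2, 39/8)
3. A_x = -32  [2·signedArea(AFE) = 42 ∩ DG · EA = -19409/48]
4. A_y = -5  [2·signedArea(AFE) = 42 ∩ DG · EA = -19409/48]
   → A = (-32, -5)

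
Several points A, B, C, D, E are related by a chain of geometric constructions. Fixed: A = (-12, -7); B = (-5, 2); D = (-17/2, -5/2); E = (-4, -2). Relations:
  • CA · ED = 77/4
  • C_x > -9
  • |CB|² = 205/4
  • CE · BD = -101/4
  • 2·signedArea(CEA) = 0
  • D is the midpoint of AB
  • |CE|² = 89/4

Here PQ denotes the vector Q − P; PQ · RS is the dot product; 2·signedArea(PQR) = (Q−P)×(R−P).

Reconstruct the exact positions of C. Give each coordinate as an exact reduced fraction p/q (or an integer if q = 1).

C = (-8, -9/2)

1. C_x = -8  [2·signedArea(CEA) = 0 ∩ CA · ED = 77/4]
2. C_y = -9/2  [2·signedArea(CEA) = 0 ∩ CA · ED = 77/4]
   → C = (-8, -9/2)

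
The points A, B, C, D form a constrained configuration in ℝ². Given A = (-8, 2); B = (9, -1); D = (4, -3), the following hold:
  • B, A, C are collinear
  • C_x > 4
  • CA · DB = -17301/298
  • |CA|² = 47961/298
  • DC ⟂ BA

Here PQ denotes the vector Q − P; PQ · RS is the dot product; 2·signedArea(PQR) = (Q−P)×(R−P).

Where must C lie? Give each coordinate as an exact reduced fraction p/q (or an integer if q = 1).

1. C_x = 1339/298  [B, A, C are collinear ∩ DC ⟂ BA]
2. C_y = -61/298  [B, A, C are collinear ∩ DC ⟂ BA]
   → C = (1339/298, -61/298)

C = (1339/298, -61/298)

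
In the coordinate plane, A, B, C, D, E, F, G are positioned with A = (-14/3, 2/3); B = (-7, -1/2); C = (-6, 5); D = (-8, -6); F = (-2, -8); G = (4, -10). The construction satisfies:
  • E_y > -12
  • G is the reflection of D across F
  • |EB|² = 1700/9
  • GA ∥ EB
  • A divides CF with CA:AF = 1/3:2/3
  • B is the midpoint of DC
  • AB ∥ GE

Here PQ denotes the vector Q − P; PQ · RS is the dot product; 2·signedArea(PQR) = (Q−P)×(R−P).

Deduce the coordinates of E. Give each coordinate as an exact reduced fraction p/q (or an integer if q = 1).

1. E_x = 5/3  [GA ∥ EB ∩ AB ∥ GE]
2. E_y = -67/6  [GA ∥ EB ∩ AB ∥ GE]
   → E = (5/3, -67/6)

E = (5/3, -67/6)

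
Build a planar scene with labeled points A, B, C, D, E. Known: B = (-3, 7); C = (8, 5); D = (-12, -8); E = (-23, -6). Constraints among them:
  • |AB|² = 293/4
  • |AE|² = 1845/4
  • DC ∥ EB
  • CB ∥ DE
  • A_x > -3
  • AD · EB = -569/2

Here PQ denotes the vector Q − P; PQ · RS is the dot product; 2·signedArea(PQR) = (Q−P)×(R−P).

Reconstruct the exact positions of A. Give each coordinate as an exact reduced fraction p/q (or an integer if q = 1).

A = (-2, -3/2)

1. A_x = -2  [line -20·x + -13·y + -119/2 = 0 ∩ |AB|² = 293/4]
2. A_y = -3/2  [line -20·x + -13·y + -119/2 = 0 ∩ |AB|² = 293/4]
   → A = (-2, -3/2)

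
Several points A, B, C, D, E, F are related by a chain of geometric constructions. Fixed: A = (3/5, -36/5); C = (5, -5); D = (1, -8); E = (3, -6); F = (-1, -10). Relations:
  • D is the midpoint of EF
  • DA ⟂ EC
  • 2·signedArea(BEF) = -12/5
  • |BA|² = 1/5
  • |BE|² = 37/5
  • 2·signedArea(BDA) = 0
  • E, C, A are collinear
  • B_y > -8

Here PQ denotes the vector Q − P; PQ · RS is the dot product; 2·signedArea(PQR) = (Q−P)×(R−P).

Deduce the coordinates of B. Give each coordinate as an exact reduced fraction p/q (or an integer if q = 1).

1. B_x = 4/5  [2·signedArea(BDA) = 0 ∩ 2·signedArea(BEF) = -12/5]
2. B_y = -38/5  [2·signedArea(BDA) = 0 ∩ 2·signedArea(BEF) = -12/5]
   → B = (4/5, -38/5)

B = (4/5, -38/5)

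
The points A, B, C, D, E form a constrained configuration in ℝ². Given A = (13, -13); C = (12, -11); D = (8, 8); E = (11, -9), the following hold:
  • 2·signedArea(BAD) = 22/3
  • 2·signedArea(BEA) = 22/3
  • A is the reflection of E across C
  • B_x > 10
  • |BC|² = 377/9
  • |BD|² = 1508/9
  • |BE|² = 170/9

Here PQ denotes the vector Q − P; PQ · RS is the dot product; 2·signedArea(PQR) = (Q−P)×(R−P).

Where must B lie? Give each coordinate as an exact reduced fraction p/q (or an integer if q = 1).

B = (32/3, -14/3)

1. B_x = 32/3  [2·signedArea(BAD) = 22/3 ∩ 2·signedArea(BEA) = 22/3]
2. B_y = -14/3  [2·signedArea(BAD) = 22/3 ∩ 2·signedArea(BEA) = 22/3]
   → B = (32/3, -14/3)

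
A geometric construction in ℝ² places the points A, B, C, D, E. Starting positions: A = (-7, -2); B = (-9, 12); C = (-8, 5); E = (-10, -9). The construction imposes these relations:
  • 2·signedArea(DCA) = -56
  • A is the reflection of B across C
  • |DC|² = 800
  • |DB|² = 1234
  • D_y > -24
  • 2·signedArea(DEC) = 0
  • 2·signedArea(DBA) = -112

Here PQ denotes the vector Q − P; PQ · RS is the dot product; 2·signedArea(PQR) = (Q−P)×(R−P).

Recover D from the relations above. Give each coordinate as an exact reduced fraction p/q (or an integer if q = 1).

1. D_x = -12  [2·signedArea(DEC) = 0 ∩ 2·signedArea(DBA) = -112]
2. D_y = -23  [2·signedArea(DEC) = 0 ∩ 2·signedArea(DBA) = -112]
   → D = (-12, -23)

D = (-12, -23)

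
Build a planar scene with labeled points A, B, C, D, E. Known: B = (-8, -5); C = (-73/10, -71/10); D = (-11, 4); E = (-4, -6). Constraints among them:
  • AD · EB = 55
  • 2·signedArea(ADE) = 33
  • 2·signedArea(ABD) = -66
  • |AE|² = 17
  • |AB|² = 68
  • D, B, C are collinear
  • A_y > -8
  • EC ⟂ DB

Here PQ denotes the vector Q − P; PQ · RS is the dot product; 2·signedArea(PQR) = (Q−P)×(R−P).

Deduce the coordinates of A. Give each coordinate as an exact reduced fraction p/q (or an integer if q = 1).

A = (0, -7)

1. A_x = 0  [2·signedArea(ADE) = 33 ∩ AD · EB = 55]
2. A_y = -7  [2·signedArea(ADE) = 33 ∩ AD · EB = 55]
   → A = (0, -7)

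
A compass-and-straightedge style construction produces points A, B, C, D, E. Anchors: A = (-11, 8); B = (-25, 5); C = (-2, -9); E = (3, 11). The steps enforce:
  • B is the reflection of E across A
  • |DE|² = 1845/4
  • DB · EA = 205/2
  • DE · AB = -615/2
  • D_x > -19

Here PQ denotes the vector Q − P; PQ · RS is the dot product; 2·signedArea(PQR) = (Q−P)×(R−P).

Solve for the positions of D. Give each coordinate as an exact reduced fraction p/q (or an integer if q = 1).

D = (-18, 13/2)

1. D_x = -18  [line 14·x + 3·y + 465/2 = 0 ∩ |DE|² = 1845/4]
2. D_y = 13/2  [line 14·x + 3·y + 465/2 = 0 ∩ |DE|² = 1845/4]
   → D = (-18, 13/2)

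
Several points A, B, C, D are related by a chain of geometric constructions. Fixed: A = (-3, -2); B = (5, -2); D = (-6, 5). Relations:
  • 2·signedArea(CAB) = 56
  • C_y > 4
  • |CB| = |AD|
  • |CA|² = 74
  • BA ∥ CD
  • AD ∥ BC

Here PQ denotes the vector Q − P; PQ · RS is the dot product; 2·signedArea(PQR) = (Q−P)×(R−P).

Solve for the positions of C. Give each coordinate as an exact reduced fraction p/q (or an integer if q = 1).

1. C_x = 2  [BA ∥ CD ∩ AD ∥ BC]
2. C_y = 5  [BA ∥ CD ∩ AD ∥ BC]
   → C = (2, 5)

C = (2, 5)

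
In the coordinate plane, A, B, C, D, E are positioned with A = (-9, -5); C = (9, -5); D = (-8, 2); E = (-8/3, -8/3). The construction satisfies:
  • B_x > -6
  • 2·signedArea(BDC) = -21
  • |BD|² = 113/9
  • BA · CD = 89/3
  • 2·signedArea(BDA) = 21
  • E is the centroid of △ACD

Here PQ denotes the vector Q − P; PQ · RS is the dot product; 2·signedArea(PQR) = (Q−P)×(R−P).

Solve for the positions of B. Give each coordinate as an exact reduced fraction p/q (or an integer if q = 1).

1. B_x = -16/3  [2·signedArea(BDC) = -21 ∩ BA · CD = 89/3]
2. B_y = -1/3  [2·signedArea(BDC) = -21 ∩ BA · CD = 89/3]
   → B = (-16/3, -1/3)

B = (-16/3, -1/3)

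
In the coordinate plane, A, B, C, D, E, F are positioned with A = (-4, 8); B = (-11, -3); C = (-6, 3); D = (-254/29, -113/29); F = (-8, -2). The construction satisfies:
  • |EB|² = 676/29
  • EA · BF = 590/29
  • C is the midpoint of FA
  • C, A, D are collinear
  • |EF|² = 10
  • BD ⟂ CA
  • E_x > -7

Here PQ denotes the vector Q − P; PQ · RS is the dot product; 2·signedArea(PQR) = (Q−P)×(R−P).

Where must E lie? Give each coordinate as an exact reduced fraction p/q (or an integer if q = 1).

1. E_x = -189/29  [line -3·x + -1·y + -706/29 = 0 ∩ |EF|² = 10]
2. E_y = -139/29  [line -3·x + -1·y + -706/29 = 0 ∩ |EF|² = 10]
   → E = (-189/29, -139/29)

E = (-189/29, -139/29)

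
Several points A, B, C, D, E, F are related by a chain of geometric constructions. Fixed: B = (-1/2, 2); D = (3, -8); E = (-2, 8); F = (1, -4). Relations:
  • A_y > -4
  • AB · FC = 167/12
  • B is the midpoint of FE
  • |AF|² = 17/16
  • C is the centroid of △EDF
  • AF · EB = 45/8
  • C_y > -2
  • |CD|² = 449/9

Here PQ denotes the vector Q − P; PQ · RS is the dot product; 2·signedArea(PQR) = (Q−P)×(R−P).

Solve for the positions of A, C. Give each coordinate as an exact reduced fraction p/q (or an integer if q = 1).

1. C_x = 2/3  [C is the centroid of △EDF]
2. C_y = -4/3  [C is the centroid of △EDF]
   → C = (2/3, -4/3)
3. A_x = 5/4  [AB · FC = 167/12 ∩ AF · EB = 45/8]
4. A_y = -3  [AB · FC = 167/12 ∩ AF · EB = 45/8]
   → A = (5/4, -3)

A = (5/4, -3)
C = (2/3, -4/3)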